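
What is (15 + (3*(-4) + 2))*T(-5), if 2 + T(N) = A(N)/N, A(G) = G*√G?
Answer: -10 + 5*I*√5 ≈ -10.0 + 11.18*I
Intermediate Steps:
A(G) = G^(3/2)
T(N) = -2 + √N (T(N) = -2 + N^(3/2)/N = -2 + √N)
(15 + (3*(-4) + 2))*T(-5) = (15 + (3*(-4) + 2))*(-2 + √(-5)) = (15 + (-12 + 2))*(-2 + I*√5) = (15 - 10)*(-2 + I*√5) = 5*(-2 + I*√5) = -10 + 5*I*√5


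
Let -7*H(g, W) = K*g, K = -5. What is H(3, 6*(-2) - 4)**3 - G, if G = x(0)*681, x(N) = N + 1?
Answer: -230208/343 ≈ -671.16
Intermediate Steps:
x(N) = 1 + N
H(g, W) = 5*g/7 (H(g, W) = -(-5)*g/7 = 5*g/7)
G = 681 (G = (1 + 0)*681 = 1*681 = 681)
H(3, 6*(-2) - 4)**3 - G = ((5/7)*3)**3 - 1*681 = (15/7)**3 - 681 = 3375/343 - 681 = -230208/343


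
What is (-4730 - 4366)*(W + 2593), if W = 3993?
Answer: -59906256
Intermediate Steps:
(-4730 - 4366)*(W + 2593) = (-4730 - 4366)*(3993 + 2593) = -9096*6586 = -59906256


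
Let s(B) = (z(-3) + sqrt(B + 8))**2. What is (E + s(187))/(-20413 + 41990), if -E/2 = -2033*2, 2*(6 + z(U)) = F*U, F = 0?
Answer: 8363/21577 - 12*sqrt(195)/21577 ≈ 0.37982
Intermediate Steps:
z(U) = -6 (z(U) = -6 + (0*U)/2 = -6 + (1/2)*0 = -6 + 0 = -6)
E = 8132 (E = -(-4066)*2 = -2*(-4066) = 8132)
s(B) = (-6 + sqrt(8 + B))**2 (s(B) = (-6 + sqrt(B + 8))**2 = (-6 + sqrt(8 + B))**2)
(E + s(187))/(-20413 + 41990) = (8132 + (-6 + sqrt(8 + 187))**2)/(-20413 + 41990) = (8132 + (-6 + sqrt(195))**2)/21577 = (8132 + (-6 + sqrt(195))**2)*(1/21577) = 8132/21577 + (-6 + sqrt(195))**2/21577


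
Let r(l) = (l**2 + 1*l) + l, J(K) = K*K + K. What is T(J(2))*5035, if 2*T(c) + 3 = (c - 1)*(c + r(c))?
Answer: 1344345/2 ≈ 6.7217e+5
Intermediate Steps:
J(K) = K + K**2 (J(K) = K**2 + K = K + K**2)
r(l) = l**2 + 2*l (r(l) = (l**2 + l) + l = (l + l**2) + l = l**2 + 2*l)
T(c) = -3/2 + (-1 + c)*(c + c*(2 + c))/2 (T(c) = -3/2 + ((c - 1)*(c + c*(2 + c)))/2 = -3/2 + ((-1 + c)*(c + c*(2 + c)))/2 = -3/2 + (-1 + c)*(c + c*(2 + c))/2)
T(J(2))*5035 = (-3/2 + (2*(1 + 2))**2 + (2*(1 + 2))**3/2 - 3*(1 + 2))*5035 = (-3/2 + (2*3)**2 + (2*3)**3/2 - 3*3)*5035 = (-3/2 + 6**2 + (1/2)*6**3 - 3/2*6)*5035 = (-3/2 + 36 + (1/2)*216 - 9)*5035 = (-3/2 + 36 + 108 - 9)*5035 = (267/2)*5035 = 1344345/2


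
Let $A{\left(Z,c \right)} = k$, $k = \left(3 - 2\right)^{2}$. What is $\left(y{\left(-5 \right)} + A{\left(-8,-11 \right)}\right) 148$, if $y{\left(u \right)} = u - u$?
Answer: $148$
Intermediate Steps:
$y{\left(u \right)} = 0$
$k = 1$ ($k = 1^{2} = 1$)
$A{\left(Z,c \right)} = 1$
$\left(y{\left(-5 \right)} + A{\left(-8,-11 \right)}\right) 148 = \left(0 + 1\right) 148 = 1 \cdot 148 = 148$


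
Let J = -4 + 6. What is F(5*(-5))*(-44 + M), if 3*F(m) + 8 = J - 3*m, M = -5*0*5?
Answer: -1012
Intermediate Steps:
J = 2
M = 0 (M = -0*5 = -1*0 = 0)
F(m) = -2 - m (F(m) = -8/3 + (2 - 3*m)/3 = -8/3 + (⅔ - m) = -2 - m)
F(5*(-5))*(-44 + M) = (-2 - 5*(-5))*(-44 + 0) = (-2 - 1*(-25))*(-44) = (-2 + 25)*(-44) = 23*(-44) = -1012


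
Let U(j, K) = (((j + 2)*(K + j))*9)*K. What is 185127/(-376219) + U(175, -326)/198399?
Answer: 9821747694423/24880491127 ≈ 394.76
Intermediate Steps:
U(j, K) = 9*K*(2 + j)*(K + j) (U(j, K) = (((2 + j)*(K + j))*9)*K = (9*(2 + j)*(K + j))*K = 9*K*(2 + j)*(K + j))
185127/(-376219) + U(175, -326)/198399 = 185127/(-376219) + (9*(-326)*(175**2 + 2*(-326) + 2*175 - 326*175))/198399 = 185127*(-1/376219) + (9*(-326)*(30625 - 652 + 350 - 57050))*(1/198399) = -185127/376219 + (9*(-326)*(-26727))*(1/198399) = -185127/376219 + 78417018*(1/198399) = -185127/376219 + 26139006/66133 = 9821747694423/24880491127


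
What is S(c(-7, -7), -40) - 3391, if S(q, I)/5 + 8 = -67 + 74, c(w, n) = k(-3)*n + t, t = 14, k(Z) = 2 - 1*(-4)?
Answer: -3396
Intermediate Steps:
k(Z) = 6 (k(Z) = 2 + 4 = 6)
c(w, n) = 14 + 6*n (c(w, n) = 6*n + 14 = 14 + 6*n)
S(q, I) = -5 (S(q, I) = -40 + 5*(-67 + 74) = -40 + 5*7 = -40 + 35 = -5)
S(c(-7, -7), -40) - 3391 = -5 - 3391 = -3396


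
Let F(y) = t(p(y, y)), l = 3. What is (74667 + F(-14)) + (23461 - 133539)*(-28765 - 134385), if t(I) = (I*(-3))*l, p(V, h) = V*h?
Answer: 17959298603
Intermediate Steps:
t(I) = -9*I (t(I) = (I*(-3))*3 = -3*I*3 = -9*I)
F(y) = -9*y² (F(y) = -9*y*y = -9*y²)
(74667 + F(-14)) + (23461 - 133539)*(-28765 - 134385) = (74667 - 9*(-14)²) + (23461 - 133539)*(-28765 - 134385) = (74667 - 9*196) - 110078*(-163150) = (74667 - 1764) + 17959225700 = 72903 + 17959225700 = 17959298603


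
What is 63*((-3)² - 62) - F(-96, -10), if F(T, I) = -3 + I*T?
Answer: -4296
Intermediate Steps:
63*((-3)² - 62) - F(-96, -10) = 63*((-3)² - 62) - (-3 - 10*(-96)) = 63*(9 - 62) - (-3 + 960) = 63*(-53) - 1*957 = -3339 - 957 = -4296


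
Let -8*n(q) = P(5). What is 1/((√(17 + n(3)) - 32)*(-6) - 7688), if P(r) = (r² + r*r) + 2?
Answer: -3748/28094819 + 3*√42/56189638 ≈ -0.00013306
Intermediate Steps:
P(r) = 2 + 2*r² (P(r) = (r² + r²) + 2 = 2*r² + 2 = 2 + 2*r²)
n(q) = -13/2 (n(q) = -(2 + 2*5²)/8 = -(2 + 2*25)/8 = -(2 + 50)/8 = -⅛*52 = -13/2)
1/((√(17 + n(3)) - 32)*(-6) - 7688) = 1/((√(17 - 13/2) - 32)*(-6) - 7688) = 1/((√(21/2) - 32)*(-6) - 7688) = 1/((√42/2 - 32)*(-6) - 7688) = 1/((-32 + √42/2)*(-6) - 7688) = 1/((192 - 3*√42) - 7688) = 1/(-7496 - 3*√42)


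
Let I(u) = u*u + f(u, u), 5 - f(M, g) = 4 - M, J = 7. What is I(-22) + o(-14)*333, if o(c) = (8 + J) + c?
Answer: 796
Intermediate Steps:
f(M, g) = 1 + M (f(M, g) = 5 - (4 - M) = 5 + (-4 + M) = 1 + M)
I(u) = 1 + u + u² (I(u) = u*u + (1 + u) = u² + (1 + u) = 1 + u + u²)
o(c) = 15 + c (o(c) = (8 + 7) + c = 15 + c)
I(-22) + o(-14)*333 = (1 - 22 + (-22)²) + (15 - 14)*333 = (1 - 22 + 484) + 1*333 = 463 + 333 = 796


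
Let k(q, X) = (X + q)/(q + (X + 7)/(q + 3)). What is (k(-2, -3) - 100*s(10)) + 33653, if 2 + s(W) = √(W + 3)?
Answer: 67701/2 - 100*√13 ≈ 33490.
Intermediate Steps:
s(W) = -2 + √(3 + W) (s(W) = -2 + √(W + 3) = -2 + √(3 + W))
k(q, X) = (X + q)/(q + (7 + X)/(3 + q))
(k(-2, -3) - 100*s(10)) + 33653 = (((-2)² + 3*(-3) + 3*(-2) - 3*(-2))/(7 - 3 + (-2)² + 3*(-2)) - 100*(-2 + √(3 + 10))) + 33653 = ((4 - 9 - 6 + 6)/(7 - 3 + 4 - 6) - 100*(-2 + √13)) + 33653 = (-5/2 + (200 - 100*√13)) + 33653 = (395/2 - 100*√13) + 33653 = 67701/2 - 100*√13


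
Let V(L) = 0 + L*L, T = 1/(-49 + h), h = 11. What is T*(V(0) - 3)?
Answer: 3/38 ≈ 0.078947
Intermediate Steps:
T = -1/38 (T = 1/(-49 + 11) = 1/(-38) = -1/38 ≈ -0.026316)
V(L) = L² (V(L) = 0 + L² = L²)
T*(V(0) - 3) = -(0² - 3)/38 = -(0 - 3)/38 = -1/38*(-3) = 3/38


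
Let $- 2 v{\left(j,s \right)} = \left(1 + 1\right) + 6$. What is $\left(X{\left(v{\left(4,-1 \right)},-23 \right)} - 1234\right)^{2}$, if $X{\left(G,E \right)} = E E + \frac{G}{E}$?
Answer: $\frac{262796521}{529} \approx 4.9678 \cdot 10^{5}$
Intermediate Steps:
$v{\left(j,s \right)} = -4$ ($v{\left(j,s \right)} = - \frac{\left(1 + 1\right) + 6}{2} = - \frac{2 + 6}{2} = \left(- \frac{1}{2}\right) 8 = -4$)
$X{\left(G,E \right)} = E^{2} + \frac{G}{E}$
$\left(X{\left(v{\left(4,-1 \right)},-23 \right)} - 1234\right)^{2} = \left(\frac{-4 + \left(-23\right)^{3}}{-23} - 1234\right)^{2} = \left(- \frac{-4 - 12167}{23} - 1234\right)^{2} = \left(\left(- \frac{1}{23}\right) \left(-12171\right) - 1234\right)^{2} = \left(\frac{12171}{23} - 1234\right)^{2} = \left(- \frac{16211}{23}\right)^{2} = \frac{262796521}{529}$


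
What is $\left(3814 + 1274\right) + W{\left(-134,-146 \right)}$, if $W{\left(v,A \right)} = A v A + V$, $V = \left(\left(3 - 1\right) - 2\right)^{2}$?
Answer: $-2851256$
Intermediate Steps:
$V = 0$ ($V = \left(\left(3 - 1\right) - 2\right)^{2} = \left(2 - 2\right)^{2} = 0^{2} = 0$)
$W{\left(v,A \right)} = v A^{2}$ ($W{\left(v,A \right)} = A v A + 0 = v A^{2} + 0 = v A^{2}$)
$\left(3814 + 1274\right) + W{\left(-134,-146 \right)} = \left(3814 + 1274\right) - 134 \left(-146\right)^{2} = 5088 - 2856344 = -2851256$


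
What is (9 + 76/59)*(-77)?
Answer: -46739/59 ≈ -792.19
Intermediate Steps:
(9 + 76/59)*(-77) = (607/59)*(-77) = -46739/59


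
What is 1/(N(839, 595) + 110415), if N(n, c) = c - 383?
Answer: 1/110627 ≈ 9.0394e-6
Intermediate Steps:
N(n, c) = -383 + c
1/(N(839, 595) + 110415) = 1/((-383 + 595) + 110415) = 1/(212 + 110415) = 1/110627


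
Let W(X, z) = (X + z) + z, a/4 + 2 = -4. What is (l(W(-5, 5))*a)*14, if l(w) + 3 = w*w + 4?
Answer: -8736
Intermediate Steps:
a = -24 (a = -8 + 4*(-4) = -8 - 16 = -24)
W(X, z) = X + 2*z
l(w) = 1 + w**2 (l(w) = -3 + (w*w + 4) = -3 + (w**2 + 4) = -3 + (4 + w**2) = 1 + w**2)
(l(W(-5, 5))*a)*14 = ((1 + (-5 + 2*5)**2)*(-24))*14 = ((1 + (-5 + 10)**2)*(-24))*14 = ((1 + 5**2)*(-24))*14 = ((1 + 25)*(-24))*14 = (26*(-24))*14 = -624*14 = -8736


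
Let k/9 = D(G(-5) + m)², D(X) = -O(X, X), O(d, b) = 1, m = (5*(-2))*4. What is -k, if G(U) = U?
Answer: -9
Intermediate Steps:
m = -40 (m = -10*4 = -40)
D(X) = -1 (D(X) = -1*1 = -1)
k = 9 (k = 9*(-1)² = 9*1 = 9)
-k = -1*9 = -9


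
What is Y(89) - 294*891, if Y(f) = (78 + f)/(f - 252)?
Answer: -42698669/163 ≈ -2.6196e+5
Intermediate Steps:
Y(f) = (78 + f)/(-252 + f)
Y(89) - 294*891 = (78 + 89)/(-252 + 89) - 294*891 = 167/(-163) - 1*261954 = -1/163*167 - 261954 = -167/163 - 261954 = -42698669/163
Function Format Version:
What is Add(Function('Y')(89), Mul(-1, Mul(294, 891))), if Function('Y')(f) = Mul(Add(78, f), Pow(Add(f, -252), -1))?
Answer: Rational(-42698669, 163) ≈ -2.6196e+5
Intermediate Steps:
Function('Y')(f) = Mul(Pow(Add(-252, f), -1), Add(78, f)) (Function('Y')(f) = Mul(Add(78, f), Pow(Add(-252, f), -1)) = Mul(Pow(Add(-252, f), -1), Add(78, f)))
Add(Function('Y')(89), Mul(-1, Mul(294, 891))) = Add(Mul(Pow(Add(-252, 89), -1), Add(78, 89)), Mul(-1, Mul(294, 891))) = Add(Mul(Pow(-163, -1), 167), Mul(-1, 261954)) = Add(Mul(Rational(-1, 163), 167), -261954) = Add(Rational(-167, 163), -261954) = Rational(-42698669, 163)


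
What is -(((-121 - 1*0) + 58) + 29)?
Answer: 34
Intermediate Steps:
-(((-121 - 1*0) + 58) + 29) = -(((-121 + 0) + 58) + 29) = -((-121 + 58) + 29) = -(-63 + 29) = -1*(-34) = 34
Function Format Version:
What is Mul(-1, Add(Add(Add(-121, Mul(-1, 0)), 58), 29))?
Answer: 34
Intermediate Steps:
Mul(-1, Add(Add(Add(-121, Mul(-1, 0)), 58), 29)) = Mul(-1, Add(Add(Add(-121, 0), 58), 29)) = Mul(-1, Add(Add(-121, 58), 29)) = Mul(-1, Add(-63, 29)) = Mul(-1, -34) = 34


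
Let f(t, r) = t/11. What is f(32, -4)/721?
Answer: 32/7931 ≈ 0.0040348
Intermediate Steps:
f(t, r) = t/11 (f(t, r) = t*(1/11) = t/11)
f(32, -4)/721 = ((1/11)*32)/721 = (32/11)*(1/721) = 32/7931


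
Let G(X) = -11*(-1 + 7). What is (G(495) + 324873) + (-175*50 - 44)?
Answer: 316013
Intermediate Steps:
G(X) = -66 (G(X) = -11*6 = -66)
(G(495) + 324873) + (-175*50 - 44) = (-66 + 324873) + (-175*50 - 44) = 324807 + (-8750 - 44) = 324807 - 8794 = 316013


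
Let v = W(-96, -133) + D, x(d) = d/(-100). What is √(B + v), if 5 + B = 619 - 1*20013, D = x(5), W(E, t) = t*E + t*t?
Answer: √1105795/10 ≈ 105.16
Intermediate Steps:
W(E, t) = t² + E*t (W(E, t) = E*t + t² = t² + E*t)
x(d) = -d/100 (x(d) = d*(-1/100) = -d/100)
D = -1/20 (D = -1/100*5 = -1/20 ≈ -0.050000)
v = 609139/20 (v = -133*(-96 - 133) - 1/20 = -133*(-229) - 1/20 = 30457 - 1/20 = 609139/20 ≈ 30457.)
B = -19399 (B = -5 + (619 - 1*20013) = -5 + (619 - 20013) = -5 - 19394 = -19399)
√(B + v) = √(-19399 + 609139/20) = √(221159/20) = √1105795/10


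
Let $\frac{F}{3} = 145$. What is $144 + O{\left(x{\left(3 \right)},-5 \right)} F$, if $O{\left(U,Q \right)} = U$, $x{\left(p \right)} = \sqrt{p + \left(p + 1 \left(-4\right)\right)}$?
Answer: $144 + 435 \sqrt{2} \approx 759.18$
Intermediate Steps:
$x{\left(p \right)} = \sqrt{-4 + 2 p}$ ($x{\left(p \right)} = \sqrt{p + \left(p - 4\right)} = \sqrt{p + \left(-4 + p\right)} = \sqrt{-4 + 2 p}$)
$F = 435$ ($F = 3 \cdot 145 = 435$)
$144 + O{\left(x{\left(3 \right)},-5 \right)} F = 144 + \sqrt{-4 + 2 \cdot 3} \cdot 435 = 144 + \sqrt{-4 + 6} \cdot 435 = 144 + \sqrt{2} \cdot 435 = 144 + 435 \sqrt{2}$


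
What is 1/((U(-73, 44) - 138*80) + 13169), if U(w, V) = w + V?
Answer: 1/2100 ≈ 0.00047619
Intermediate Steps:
U(w, V) = V + w
1/((U(-73, 44) - 138*80) + 13169) = 1/(((44 - 73) - 138*80) + 13169) = 1/((-29 - 1*11040) + 13169) = 1/((-29 - 11040) + 13169) = 1/(-11069 + 13169) = 1/2100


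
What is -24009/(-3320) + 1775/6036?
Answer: 37702831/5009880 ≈ 7.5257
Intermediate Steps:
-24009/(-3320) + 1775/6036 = -24009*(-1/3320) + 1775*(1/6036) = 24009/3320 + 1775/6036 = 37702831/5009880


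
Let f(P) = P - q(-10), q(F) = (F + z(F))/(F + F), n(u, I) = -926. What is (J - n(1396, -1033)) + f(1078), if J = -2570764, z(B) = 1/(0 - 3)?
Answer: -154125631/60 ≈ -2.5688e+6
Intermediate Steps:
z(B) = -1/3 (z(B) = 1/(-3) = -1/3)
q(F) = (-1/3 + F)/(2*F) (q(F) = (F - 1/3)/(F + F) = (-1/3 + F)/((2*F)) = (-1/3 + F)*(1/(2*F)) = (-1/3 + F)/(2*F))
f(P) = -31/60 + P (f(P) = P - (-1 + 3*(-10))/(6*(-10)) = P - (-1)*(-1 - 30)/(6*10) = P - (-1)*(-31)/(6*10) = P - 1*31/60 = P - 31/60 = -31/60 + P)
(J - n(1396, -1033)) + f(1078) = (-2570764 - 1*(-926)) + (-31/60 + 1078) = (-2570764 + 926) + 64649/60 = -2569838 + 64649/60 = -154125631/60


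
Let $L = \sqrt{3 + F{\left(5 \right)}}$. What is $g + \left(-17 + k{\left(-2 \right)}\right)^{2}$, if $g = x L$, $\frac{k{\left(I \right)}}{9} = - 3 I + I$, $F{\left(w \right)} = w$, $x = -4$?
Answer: $361 - 8 \sqrt{2} \approx 349.69$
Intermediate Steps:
$k{\left(I \right)} = - 18 I$ ($k{\left(I \right)} = 9 \left(- 3 I + I\right) = 9 \left(- 2 I\right) = - 18 I$)
$L = 2 \sqrt{2}$ ($L = \sqrt{3 + 5} = \sqrt{8} = 2 \sqrt{2} \approx 2.8284$)
$g = - 8 \sqrt{2}$ ($g = - 4 \cdot 2 \sqrt{2} = - 8 \sqrt{2} \approx -11.314$)
$g + \left(-17 + k{\left(-2 \right)}\right)^{2} = - 8 \sqrt{2} + \left(-17 - -36\right)^{2} = - 8 \sqrt{2} + \left(-17 + 36\right)^{2} = - 8 \sqrt{2} + 19^{2} = - 8 \sqrt{2} + 361 = 361 - 8 \sqrt{2}$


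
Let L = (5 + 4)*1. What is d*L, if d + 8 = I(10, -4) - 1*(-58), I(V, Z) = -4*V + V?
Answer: 180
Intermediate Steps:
L = 9 (L = 9*1 = 9)
I(V, Z) = -3*V
d = 20 (d = -8 + (-3*10 - 1*(-58)) = -8 + (-30 + 58) = -8 + 28 = 20)
d*L = 20*9 = 180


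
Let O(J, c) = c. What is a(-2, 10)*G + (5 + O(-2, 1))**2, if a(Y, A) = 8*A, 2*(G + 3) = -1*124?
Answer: -5164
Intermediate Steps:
G = -65 (G = -3 + (-1*124)/2 = -3 + (1/2)*(-124) = -3 - 62 = -65)
a(-2, 10)*G + (5 + O(-2, 1))**2 = (8*10)*(-65) + (5 + 1)**2 = 80*(-65) + 6**2 = -5200 + 36 = -5164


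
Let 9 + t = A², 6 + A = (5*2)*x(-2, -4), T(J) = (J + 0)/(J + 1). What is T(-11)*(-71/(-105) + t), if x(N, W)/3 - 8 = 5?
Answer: 85151033/525 ≈ 1.6219e+5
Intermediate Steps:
x(N, W) = 39 (x(N, W) = 24 + 3*5 = 24 + 15 = 39)
T(J) = J/(1 + J)
A = 384 (A = -6 + (5*2)*39 = -6 + 10*39 = -6 + 390 = 384)
t = 147447 (t = -9 + 384² = -9 + 147456 = 147447)
T(-11)*(-71/(-105) + t) = (-11/(1 - 11))*(-71/(-105) + 147447) = (-11/(-10))*(-71*(-1/105) + 147447) = (-11*(-⅒))*(71/105 + 147447) = (11/10)*(15482006/105) = 85151033/525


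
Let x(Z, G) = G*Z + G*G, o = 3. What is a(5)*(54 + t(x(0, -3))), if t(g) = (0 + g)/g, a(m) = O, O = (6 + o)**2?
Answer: 4455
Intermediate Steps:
O = 81 (O = (6 + 3)**2 = 9**2 = 81)
a(m) = 81
x(Z, G) = G**2 + G*Z (x(Z, G) = G*Z + G**2 = G**2 + G*Z)
t(g) = 1 (t(g) = g/g = 1)
a(5)*(54 + t(x(0, -3))) = 81*(54 + 1) = 81*55 = 4455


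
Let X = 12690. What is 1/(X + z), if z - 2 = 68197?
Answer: 1/80889 ≈ 1.2363e-5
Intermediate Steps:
z = 68199 (z = 2 + 68197 = 68199)
1/(X + z) = 1/(12690 + 68199) = 1/80889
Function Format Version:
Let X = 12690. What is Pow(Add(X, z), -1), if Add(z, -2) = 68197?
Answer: Rational(1, 80889) ≈ 1.2363e-5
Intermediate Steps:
z = 68199 (z = Add(2, 68197) = 68199)
Pow(Add(X, z), -1) = Pow(Add(12690, 68199), -1) = Pow(80889, -1) = Rational(1, 80889)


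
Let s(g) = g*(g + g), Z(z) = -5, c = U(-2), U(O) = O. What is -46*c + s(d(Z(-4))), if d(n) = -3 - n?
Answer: 100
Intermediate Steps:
c = -2
s(g) = 2*g² (s(g) = g*(2*g) = 2*g²)
-46*c + s(d(Z(-4))) = -46*(-2) + 2*(-3 - 1*(-5))² = 92 + 2*(-3 + 5)² = 92 + 2*2² = 92 + 2*4 = 92 + 8 = 100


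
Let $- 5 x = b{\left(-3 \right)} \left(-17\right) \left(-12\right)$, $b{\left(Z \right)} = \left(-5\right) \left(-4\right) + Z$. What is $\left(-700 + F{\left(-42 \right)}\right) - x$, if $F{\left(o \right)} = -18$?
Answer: $- \frac{122}{5} \approx -24.4$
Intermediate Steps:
$b{\left(Z \right)} = 20 + Z$
$x = - \frac{3468}{5}$ ($x = - \frac{\left(20 - 3\right) \left(-17\right) \left(-12\right)}{5} = - \frac{17 \left(-17\right) \left(-12\right)}{5} = - \frac{\left(-289\right) \left(-12\right)}{5} = \left(- \frac{1}{5}\right) 3468 = - \frac{3468}{5} \approx -693.6$)
$\left(-700 + F{\left(-42 \right)}\right) - x = \left(-700 - 18\right) - - \frac{3468}{5} = -718 + \frac{3468}{5} = - \frac{122}{5}$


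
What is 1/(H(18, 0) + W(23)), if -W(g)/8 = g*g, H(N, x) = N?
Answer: -1/4214 ≈ -0.00023730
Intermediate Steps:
W(g) = -8*g**2 (W(g) = -8*g*g = -8*g**2)
1/(H(18, 0) + W(23)) = 1/(18 - 8*23**2) = 1/(18 - 8*529) = 1/(18 - 4232) = 1/(-4214) = -1/4214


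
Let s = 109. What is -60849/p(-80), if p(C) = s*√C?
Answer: 60849*I*√5/2180 ≈ 62.414*I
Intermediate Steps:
p(C) = 109*√C
-60849/p(-80) = -60849*(-I*√5/2180) = -(-60849)*I*√5/2180 = 60849*I*√5/2180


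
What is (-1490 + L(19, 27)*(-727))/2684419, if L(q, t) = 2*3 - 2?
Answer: -4398/2684419 ≈ -0.0016383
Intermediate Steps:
L(q, t) = 4 (L(q, t) = 6 - 2 = 4)
(-1490 + L(19, 27)*(-727))/2684419 = (-1490 + 4*(-727))/2684419 = (-1490 - 2908)*(1/2684419) = -4398*1/2684419 = -4398/2684419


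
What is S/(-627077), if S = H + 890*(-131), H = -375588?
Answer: 492178/627077 ≈ 0.78488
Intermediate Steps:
S = -492178 (S = -375588 + 890*(-131) = -375588 - 116590 = -492178)
S/(-627077) = -492178/(-627077) = -492178*(-1/627077) = 492178/627077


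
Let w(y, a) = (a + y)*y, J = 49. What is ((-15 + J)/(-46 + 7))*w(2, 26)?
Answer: -1904/39 ≈ -48.820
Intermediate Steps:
w(y, a) = y*(a + y)
((-15 + J)/(-46 + 7))*w(2, 26) = ((-15 + 49)/(-46 + 7))*(2*(26 + 2)) = (34/(-39))*(2*28) = (34*(-1/39))*56 = -34/39*56 = -1904/39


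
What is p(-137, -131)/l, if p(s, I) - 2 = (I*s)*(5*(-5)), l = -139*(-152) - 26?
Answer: -448673/21102 ≈ -21.262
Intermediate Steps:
l = 21102 (l = 21128 - 26 = 21102)
p(s, I) = 2 - 25*I*s (p(s, I) = 2 + (I*s)*(5*(-5)) = 2 + (I*s)*(-25) = 2 - 25*I*s)
p(-137, -131)/l = (2 - 25*(-131)*(-137))/21102 = (2 - 448675)*(1/21102) = -448673*1/21102 = -448673/21102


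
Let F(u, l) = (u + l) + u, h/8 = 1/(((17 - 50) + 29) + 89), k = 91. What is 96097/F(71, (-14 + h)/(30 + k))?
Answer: 988357645/1459288 ≈ 677.29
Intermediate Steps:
h = 8/85 (h = 8/(((17 - 50) + 29) + 89) = 8/((-33 + 29) + 89) = 8/(-4 + 89) = 8/85 ≈ 0.094118)
F(u, l) = l + 2*u (F(u, l) = (l + u) + u = l + 2*u)
96097/F(71, (-14 + h)/(30 + k)) = 96097/((-14 + 8/85)/(30 + 91) + 2*71) = 96097/(-1182/85/121 + 142) = 96097/(-1182/85*1/121 + 142) = 96097/(-1182/10285 + 142) = 96097/(1459288/10285) = 96097*(10285/1459288) = 988357645/1459288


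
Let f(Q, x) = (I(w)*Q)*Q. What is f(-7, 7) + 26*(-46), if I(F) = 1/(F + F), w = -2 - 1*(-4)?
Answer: -4735/4 ≈ -1183.8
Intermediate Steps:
w = 2 (w = -2 + 4 = 2)
I(F) = 1/(2*F)
f(Q, x) = Q²/4 (f(Q, x) = (((½)/2)*Q)*Q = (((½)*(½))*Q)*Q = (Q/4)*Q = Q²/4)
f(-7, 7) + 26*(-46) = (¼)*(-7)² + 26*(-46) = (¼)*49 - 1196 = 49/4 - 1196 = -4735/4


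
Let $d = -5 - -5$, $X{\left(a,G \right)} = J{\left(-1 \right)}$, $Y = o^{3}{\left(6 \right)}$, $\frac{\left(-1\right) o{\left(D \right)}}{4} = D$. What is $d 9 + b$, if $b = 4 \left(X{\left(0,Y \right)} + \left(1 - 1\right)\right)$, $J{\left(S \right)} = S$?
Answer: $-4$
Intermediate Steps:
$o{\left(D \right)} = - 4 D$
$Y = -13824$ ($Y = \left(\left(-4\right) 6\right)^{3} = \left(-24\right)^{3} = -13824$)
$X{\left(a,G \right)} = -1$
$d = 0$ ($d = -5 + 5 = 0$)
$b = -4$ ($b = 4 \left(-1 + \left(1 - 1\right)\right) = 4 \left(-1 + 0\right) = 4 \left(-1\right) = -4$)
$d 9 + b = 0 \cdot 9 - 4 = 0 - 4 = -4$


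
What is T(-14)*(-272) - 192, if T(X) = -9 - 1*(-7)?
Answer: 352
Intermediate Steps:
T(X) = -2 (T(X) = -9 + 7 = -2)
T(-14)*(-272) - 192 = -2*(-272) - 192 = 544 - 192 = 352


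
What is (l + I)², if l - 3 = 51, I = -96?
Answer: 1764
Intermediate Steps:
l = 54 (l = 3 + 51 = 54)
(l + I)² = (54 - 96)² = (-42)² = 1764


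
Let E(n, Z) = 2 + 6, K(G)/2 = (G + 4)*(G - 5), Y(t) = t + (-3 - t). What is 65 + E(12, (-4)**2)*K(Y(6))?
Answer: -63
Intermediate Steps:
Y(t) = -3
K(G) = 2*(-5 + G)*(4 + G) (K(G) = 2*((G + 4)*(G - 5)) = 2*((4 + G)*(-5 + G)) = 2*((-5 + G)*(4 + G)) = 2*(-5 + G)*(4 + G))
E(n, Z) = 8
65 + E(12, (-4)**2)*K(Y(6)) = 65 + 8*(-40 - 2*(-3) + 2*(-3)**2) = 65 + 8*(-40 + 6 + 2*9) = 65 + 8*(-40 + 6 + 18) = 65 + 8*(-16) = 65 - 128 = -63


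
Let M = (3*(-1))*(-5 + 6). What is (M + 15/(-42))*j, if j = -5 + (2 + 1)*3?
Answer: -94/7 ≈ -13.429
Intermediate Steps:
M = -3 (M = -3*1 = -3)
j = 4 (j = -5 + 3*3 = -5 + 9 = 4)
(M + 15/(-42))*j = (-3 + 15/(-42))*4 = (-3 + 15*(-1/42))*4 = (-3 - 5/14)*4 = -47/14*4 = -94/7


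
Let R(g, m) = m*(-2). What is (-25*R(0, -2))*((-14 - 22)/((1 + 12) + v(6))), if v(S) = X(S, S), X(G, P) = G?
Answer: 3600/19 ≈ 189.47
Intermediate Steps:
v(S) = S
R(g, m) = -2*m
(-25*R(0, -2))*((-14 - 22)/((1 + 12) + v(6))) = (-(-50)*(-2))*((-14 - 22)/((1 + 12) + 6)) = (-25*4)*(-36/(13 + 6)) = -(-3600)/19 = -100*(-36/19) = 3600/19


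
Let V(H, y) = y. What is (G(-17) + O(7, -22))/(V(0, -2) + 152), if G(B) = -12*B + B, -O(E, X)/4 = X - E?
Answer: 101/50 ≈ 2.0200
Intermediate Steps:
O(E, X) = -4*X + 4*E (O(E, X) = -4*(X - E) = -4*X + 4*E)
G(B) = -11*B
(G(-17) + O(7, -22))/(V(0, -2) + 152) = (-11*(-17) + (-4*(-22) + 4*7))/(-2 + 152) = (187 + (88 + 28))/150 = (187 + 116)*(1/150) = 303*(1/150) = 101/50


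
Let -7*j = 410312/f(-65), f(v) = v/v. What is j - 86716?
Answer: -145332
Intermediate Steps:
f(v) = 1
j = -58616 (j = -58616/1 = -58616 ≈ -58616.)
j - 86716 = -58616 - 86716 = -145332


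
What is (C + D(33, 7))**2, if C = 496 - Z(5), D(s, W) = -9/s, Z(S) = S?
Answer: 29138404/121 ≈ 2.4081e+5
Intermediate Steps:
C = 491 (C = 496 - 1*5 = 496 - 5 = 491)
(C + D(33, 7))**2 = (491 - 9/33)**2 = (491 - 9*1/33)**2 = (491 - 3/11)**2 = (5398/11)**2 = 29138404/121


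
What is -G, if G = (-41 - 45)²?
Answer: -7396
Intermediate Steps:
G = 7396 (G = (-86)² = 7396)
-G = -1*7396 = -7396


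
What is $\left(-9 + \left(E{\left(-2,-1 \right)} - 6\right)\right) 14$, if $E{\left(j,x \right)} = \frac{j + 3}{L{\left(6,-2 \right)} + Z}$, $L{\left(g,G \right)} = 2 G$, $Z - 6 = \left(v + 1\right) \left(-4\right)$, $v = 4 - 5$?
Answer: $-203$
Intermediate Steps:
$v = -1$
$Z = 6$ ($Z = 6 + \left(-1 + 1\right) \left(-4\right) = 6 + 0 \left(-4\right) = 6 + 0 = 6$)
$E{\left(j,x \right)} = \frac{3}{2} + \frac{j}{2}$ ($E{\left(j,x \right)} = \frac{j + 3}{2 \left(-2\right) + 6} = \frac{3 + j}{-4 + 6} = \frac{3 + j}{2} = \left(3 + j\right) \frac{1}{2} = \frac{3}{2} + \frac{j}{2}$)
$\left(-9 + \left(E{\left(-2,-1 \right)} - 6\right)\right) 14 = \left(-9 + \left(\left(\frac{3}{2} + \frac{1}{2} \left(-2\right)\right) - 6\right)\right) 14 = \left(-9 + \left(\left(\frac{3}{2} - 1\right) - 6\right)\right) 14 = \left(-9 + \left(\frac{1}{2} - 6\right)\right) 14 = \left(-9 - \frac{11}{2}\right) 14 = \left(- \frac{29}{2}\right) 14 = -203$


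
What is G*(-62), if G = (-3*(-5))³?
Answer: -209250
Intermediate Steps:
G = 3375 (G = 15³ = 3375)
G*(-62) = 3375*(-62) = -209250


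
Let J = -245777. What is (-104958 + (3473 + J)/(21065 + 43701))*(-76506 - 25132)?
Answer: 345465129396108/32383 ≈ 1.0668e+10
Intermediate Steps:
(-104958 + (3473 + J)/(21065 + 43701))*(-76506 - 25132) = (-104958 + (3473 - 245777)/(21065 + 43701))*(-76506 - 25132) = (-104958 - 242304/64766)*(-101638) = (-104958 - 242304*1/64766)*(-101638) = (-104958 - 121152/32383)*(-101638) = -3398976066/32383*(-101638) = 345465129396108/32383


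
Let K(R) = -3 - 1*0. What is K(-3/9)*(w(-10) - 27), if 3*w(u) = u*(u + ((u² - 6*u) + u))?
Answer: 1481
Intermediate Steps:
K(R) = -3 (K(R) = -3 + 0 = -3)
w(u) = u*(u² - 4*u)/3 (w(u) = (u*(u + ((u² - 6*u) + u)))/3 = (u*(u + (u² - 5*u)))/3 = (u*(u² - 4*u))/3 = u*(u² - 4*u)/3)
K(-3/9)*(w(-10) - 27) = -3*((⅓)*(-10)²*(-4 - 10) - 27) = -3*((⅓)*100*(-14) - 27) = -3*(-1400/3 - 27) = -3*(-1481/3) = 1481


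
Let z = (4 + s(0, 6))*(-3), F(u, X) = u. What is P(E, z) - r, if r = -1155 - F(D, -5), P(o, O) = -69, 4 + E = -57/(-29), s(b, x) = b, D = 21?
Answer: 1107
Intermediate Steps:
z = -12 (z = (4 + 0)*(-3) = 4*(-3) = -12)
E = -59/29 (E = -4 - 57/(-29) = -4 - 57*(-1/29) = -4 + 57/29 = -59/29 ≈ -2.0345)
r = -1176 (r = -1155 - 1*21 = -1155 - 21 = -1176)
P(E, z) - r = -69 - 1*(-1176) = -69 + 1176 = 1107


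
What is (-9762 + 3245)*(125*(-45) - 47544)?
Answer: 346502373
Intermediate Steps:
(-9762 + 3245)*(125*(-45) - 47544) = -6517*(-5625 - 47544) = -6517*(-53169) = 346502373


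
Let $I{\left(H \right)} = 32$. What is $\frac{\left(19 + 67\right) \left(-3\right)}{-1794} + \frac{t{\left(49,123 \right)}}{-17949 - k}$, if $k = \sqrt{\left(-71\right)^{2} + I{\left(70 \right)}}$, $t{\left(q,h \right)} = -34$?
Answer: $\frac{179941221}{1234952524} - \frac{17 \sqrt{5073}}{161080764} \approx 0.1457$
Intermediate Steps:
$k = \sqrt{5073}$ ($k = \sqrt{\left(-71\right)^{2} + 32} = \sqrt{5041 + 32} = \sqrt{5073} \approx 71.225$)
$\frac{\left(19 + 67\right) \left(-3\right)}{-1794} + \frac{t{\left(49,123 \right)}}{-17949 - k} = \frac{\left(19 + 67\right) \left(-3\right)}{-1794} - \frac{34}{-17949 - \sqrt{5073}} = 86 \left(-3\right) \left(- \frac{1}{1794}\right) - \frac{34}{-17949 - \sqrt{5073}} = \left(-258\right) \left(- \frac{1}{1794}\right) - \frac{34}{-17949 - \sqrt{5073}} = \frac{43}{299} - \frac{34}{-17949 - \sqrt{5073}}$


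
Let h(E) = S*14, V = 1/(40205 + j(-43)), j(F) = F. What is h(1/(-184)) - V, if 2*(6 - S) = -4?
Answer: 4498143/40162 ≈ 112.00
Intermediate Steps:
V = 1/40162 (V = 1/(40205 - 43) = 1/40162 ≈ 2.4899e-5)
S = 8 (S = 6 - 1/2*(-4) = 6 + 2 = 8)
h(E) = 112 (h(E) = 8*14 = 112)
h(1/(-184)) - V = 112 - 1*1/40162 = 112 - 1/40162 = 4498143/40162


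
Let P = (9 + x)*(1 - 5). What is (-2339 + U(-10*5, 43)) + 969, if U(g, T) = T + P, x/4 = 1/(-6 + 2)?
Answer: -1359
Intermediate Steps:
x = -1 (x = 4/(-6 + 2) = 4/(-4) = 4*(-¼) = -1)
P = -32 (P = (9 - 1)*(1 - 5) = 8*(-4) = -32)
U(g, T) = -32 + T (U(g, T) = T - 32 = -32 + T)
(-2339 + U(-10*5, 43)) + 969 = (-2339 + (-32 + 43)) + 969 = (-2339 + 11) + 969 = -2328 + 969 = -1359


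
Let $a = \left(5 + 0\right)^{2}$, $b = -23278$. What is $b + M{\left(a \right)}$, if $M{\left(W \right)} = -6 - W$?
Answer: $-23309$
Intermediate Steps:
$a = 25$ ($a = 5^{2} = 25$)
$b + M{\left(a \right)} = -23278 - 31 = -23309$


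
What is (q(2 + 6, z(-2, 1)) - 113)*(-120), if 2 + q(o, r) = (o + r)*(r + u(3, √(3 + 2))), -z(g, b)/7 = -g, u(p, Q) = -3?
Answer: 1560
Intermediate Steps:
z(g, b) = 7*g (z(g, b) = -(-7)*g = 7*g)
q(o, r) = -2 + (-3 + r)*(o + r) (q(o, r) = -2 + (o + r)*(r - 3) = -2 + (o + r)*(-3 + r) = -2 + (-3 + r)*(o + r))
(q(2 + 6, z(-2, 1)) - 113)*(-120) = ((-2 + (7*(-2))² - 3*(2 + 6) - 21*(-2) + (2 + 6)*(7*(-2))) - 113)*(-120) = ((-2 + (-14)² - 3*8 - 3*(-14) + 8*(-14)) - 113)*(-120) = ((-2 + 196 - 24 + 42 - 112) - 113)*(-120) = (100 - 113)*(-120) = -13*(-120) = 1560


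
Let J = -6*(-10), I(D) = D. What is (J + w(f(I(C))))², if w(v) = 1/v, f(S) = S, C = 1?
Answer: 3721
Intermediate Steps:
J = 60
(J + w(f(I(C))))² = (60 + 1/1)² = (60 + 1)² = 61² = 3721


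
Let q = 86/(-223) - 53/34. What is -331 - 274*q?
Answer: 764970/3791 ≈ 201.79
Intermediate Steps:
q = -14743/7582 (q = 86*(-1/223) - 53*1/34 = -86/223 - 53/34 = -14743/7582 ≈ -1.9445)
-331 - 274*q = -331 - 274*(-14743/7582) = -331 + 2019791/3791 = 764970/3791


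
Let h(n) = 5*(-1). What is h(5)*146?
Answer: -730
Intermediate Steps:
h(n) = -5
h(5)*146 = -5*146 = -730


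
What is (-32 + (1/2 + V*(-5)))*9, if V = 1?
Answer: -657/2 ≈ -328.50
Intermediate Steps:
(-32 + (1/2 + V*(-5)))*9 = (-32 + (1/2 + 1*(-5)))*9 = (-32 + (1*(1/2) - 5))*9 = (-32 + (1/2 - 5))*9 = (-32 - 9/2)*9 = -73/2*9 = -657/2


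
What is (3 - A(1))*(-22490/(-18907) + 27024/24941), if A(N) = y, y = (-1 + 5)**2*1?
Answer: -1990608022/67365641 ≈ -29.549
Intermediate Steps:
y = 16 (y = 4**2*1 = 16*1 = 16)
A(N) = 16
(3 - A(1))*(-22490/(-18907) + 27024/24941) = (3 - 1*16)*(-22490/(-18907) + 27024/24941) = (3 - 16)*(-22490*(-1/18907) + 27024*(1/24941)) = -13*(22490/18907 + 27024/24941) = -13*153123694/67365641 = -1990608022/67365641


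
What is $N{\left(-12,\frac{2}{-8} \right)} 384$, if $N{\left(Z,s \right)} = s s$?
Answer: $24$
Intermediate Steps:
$N{\left(Z,s \right)} = s^{2}$
$N{\left(-12,\frac{2}{-8} \right)} 384 = \left(\frac{2}{-8}\right)^{2} \cdot 384 = \left(2 \left(- \frac{1}{8}\right)\right)^{2} \cdot 384 = \left(- \frac{1}{4}\right)^{2} \cdot 384 = \frac{1}{16} \cdot 384 = 24$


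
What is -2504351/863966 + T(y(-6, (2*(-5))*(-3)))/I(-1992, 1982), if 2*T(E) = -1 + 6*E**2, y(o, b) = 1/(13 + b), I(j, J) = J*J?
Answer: -18190281848796345/6275392051647416 ≈ -2.8987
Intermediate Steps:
I(j, J) = J**2
T(E) = -1/2 + 3*E**2 (T(E) = (-1 + 6*E**2)/2 = -1/2 + 3*E**2)
-2504351/863966 + T(y(-6, (2*(-5))*(-3)))/I(-1992, 1982) = -2504351/863966 + (-1/2 + 3*(1/(13 + (2*(-5))*(-3)))**2)/(1982**2) = -2504351*1/863966 + (-1/2 + 3*(1/(13 - 10*(-3)))**2)/3928324 = -2504351/863966 + (-1/2 + 3*(1/(13 + 30))**2)*(1/3928324) = -2504351/863966 + (-1/2 + 3*(1/43)**2)*(1/3928324) = -2504351/863966 + (-1/2 + 3*(1/1849))*(1/3928324) = -2504351/863966 + (-1/2 + 3/1849)*(1/3928324) = -2504351/863966 - 1843/3698*1/3928324 = -2504351/863966 - 1843/14526942152 = -18190281848796345/6275392051647416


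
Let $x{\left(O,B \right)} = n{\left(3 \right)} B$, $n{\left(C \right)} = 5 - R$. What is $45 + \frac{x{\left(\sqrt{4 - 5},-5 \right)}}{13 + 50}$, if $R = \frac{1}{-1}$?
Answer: $\frac{935}{21} \approx 44.524$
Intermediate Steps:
$R = -1$
$n{\left(C \right)} = 6$ ($n{\left(C \right)} = 5 - -1 = 5 + 1 = 6$)
$x{\left(O,B \right)} = 6 B$
$45 + \frac{x{\left(\sqrt{4 - 5},-5 \right)}}{13 + 50} = 45 + \frac{6 \left(-5\right)}{13 + 50} = 45 - \frac{30}{63} = 45 - \frac{10}{21} = \frac{935}{21}$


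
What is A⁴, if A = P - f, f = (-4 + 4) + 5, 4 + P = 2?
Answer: 2401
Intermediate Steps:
P = -2 (P = -4 + 2 = -2)
f = 5 (f = 0 + 5 = 5)
A = -7 (A = -2 - 1*5 = -2 - 5 = -7)
A⁴ = (-7)⁴ = 2401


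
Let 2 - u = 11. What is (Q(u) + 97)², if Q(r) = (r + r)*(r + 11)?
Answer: 3721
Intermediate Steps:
u = -9 (u = 2 - 1*11 = 2 - 11 = -9)
Q(r) = 2*r*(11 + r) (Q(r) = (2*r)*(11 + r) = 2*r*(11 + r))
(Q(u) + 97)² = (2*(-9)*(11 - 9) + 97)² = (2*(-9)*2 + 97)² = (-36 + 97)² = 61² = 3721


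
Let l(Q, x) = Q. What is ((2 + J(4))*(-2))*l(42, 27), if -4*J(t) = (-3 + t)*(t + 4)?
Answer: 0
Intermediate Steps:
J(t) = -(-3 + t)*(4 + t)/4 (J(t) = -(-3 + t)*(t + 4)/4 = -(-3 + t)*(4 + t)/4)
((2 + J(4))*(-2))*l(42, 27) = ((2 + (3 - ¼*4 - ¼*4²))*(-2))*42 = ((2 + (3 - 1 - ¼*16))*(-2))*42 = ((2 + (3 - 1 - 4))*(-2))*42 = ((2 - 2)*(-2))*42 = (0*(-2))*42 = 0*42 = 0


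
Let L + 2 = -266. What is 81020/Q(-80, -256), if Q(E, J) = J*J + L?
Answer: 20255/16317 ≈ 1.2413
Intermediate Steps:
L = -268 (L = -2 - 266 = -268)
Q(E, J) = -268 + J² (Q(E, J) = J*J - 268 = J² - 268 = -268 + J²)
81020/Q(-80, -256) = 81020/(-268 + (-256)²) = 81020/(-268 + 65536) = 81020/65268 = 81020*(1/65268) = 20255/16317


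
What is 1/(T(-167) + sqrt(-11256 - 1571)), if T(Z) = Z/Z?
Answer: 1/12828 - I*sqrt(12827)/12828 ≈ 7.7954e-5 - 0.0088288*I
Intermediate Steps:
T(Z) = 1
1/(T(-167) + sqrt(-11256 - 1571)) = 1/(1 + sqrt(-11256 - 1571)) = 1/(1 + sqrt(-12827)) = 1/(1 + I*sqrt(12827))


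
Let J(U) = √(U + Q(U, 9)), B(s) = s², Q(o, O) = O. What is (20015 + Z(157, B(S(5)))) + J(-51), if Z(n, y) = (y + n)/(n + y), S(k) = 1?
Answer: 20016 + I*√42 ≈ 20016.0 + 6.4807*I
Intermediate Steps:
J(U) = √(9 + U) (J(U) = √(U + 9) = √(9 + U))
Z(n, y) = 1 (Z(n, y) = (n + y)/(n + y) = 1)
(20015 + Z(157, B(S(5)))) + J(-51) = (20015 + 1) + √(9 - 51) = 20016 + √(-42) = 20016 + I*√42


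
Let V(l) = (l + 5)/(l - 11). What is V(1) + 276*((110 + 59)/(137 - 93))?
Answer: 58272/55 ≈ 1059.5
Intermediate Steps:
V(l) = (5 + l)/(-11 + l)
V(1) + 276*((110 + 59)/(137 - 93)) = (5 + 1)/(-11 + 1) + 276*((110 + 59)/(137 - 93)) = 6/(-10) + 276*(169/44) = -1/10*6 + 276*(169*(1/44)) = -3/5 + 276*(169/44) = -3/5 + 11661/11 = 58272/55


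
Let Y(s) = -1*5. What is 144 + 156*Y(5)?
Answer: -636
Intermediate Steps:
Y(s) = -5
144 + 156*Y(5) = 144 + 156*(-5) = 144 - 780 = -636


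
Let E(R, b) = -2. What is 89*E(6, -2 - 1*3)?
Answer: -178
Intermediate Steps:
89*E(6, -2 - 1*3) = 89*(-2) = -178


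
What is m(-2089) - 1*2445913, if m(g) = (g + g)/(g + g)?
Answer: -2445912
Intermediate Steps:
m(g) = 1 (m(g) = (2*g)/((2*g)) = (2*g)*(1/(2*g)) = 1)
m(-2089) - 1*2445913 = 1 - 1*2445913 = 1 - 2445913 = -2445912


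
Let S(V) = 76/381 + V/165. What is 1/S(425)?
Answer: 1397/3877 ≈ 0.36033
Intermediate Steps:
S(V) = 76/381 + V/165 (S(V) = 76*(1/381) + V*(1/165) = 76/381 + V/165)
1/S(425) = 1/(76/381 + (1/165)*425) = 1/(76/381 + 85/33) = 1/(3877/1397) = 1397/3877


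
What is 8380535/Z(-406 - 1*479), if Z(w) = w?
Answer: -1676107/177 ≈ -9469.5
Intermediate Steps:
8380535/Z(-406 - 1*479) = 8380535/(-406 - 1*479) = 8380535/(-406 - 479) = 8380535/(-885) = 8380535*(-1/885) = -1676107/177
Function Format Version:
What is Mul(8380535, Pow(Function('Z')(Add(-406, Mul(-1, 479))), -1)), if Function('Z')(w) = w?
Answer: Rational(-1676107, 177) ≈ -9469.5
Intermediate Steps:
Mul(8380535, Pow(Function('Z')(Add(-406, Mul(-1, 479))), -1)) = Mul(8380535, Pow(Add(-406, Mul(-1, 479)), -1)) = Mul(8380535, Pow(Add(-406, -479), -1)) = Mul(8380535, Pow(-885, -1)) = Mul(8380535, Rational(-1, 885)) = Rational(-1676107, 177)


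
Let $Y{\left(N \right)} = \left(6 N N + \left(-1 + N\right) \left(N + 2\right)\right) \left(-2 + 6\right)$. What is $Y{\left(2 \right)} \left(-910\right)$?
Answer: $-101920$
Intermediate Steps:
$Y{\left(N \right)} = 24 N^{2} + 4 \left(-1 + N\right) \left(2 + N\right)$ ($Y{\left(N \right)} = \left(6 N^{2} + \left(-1 + N\right) \left(2 + N\right)\right) 4 = 24 N^{2} + 4 \left(-1 + N\right) \left(2 + N\right)$)
$Y{\left(2 \right)} \left(-910\right) = \left(-8 + 4 \cdot 2 + 28 \cdot 2^{2}\right) \left(-910\right) = \left(-8 + 8 + 28 \cdot 4\right) \left(-910\right) = \left(-8 + 8 + 112\right) \left(-910\right) = 112 \left(-910\right) = -101920$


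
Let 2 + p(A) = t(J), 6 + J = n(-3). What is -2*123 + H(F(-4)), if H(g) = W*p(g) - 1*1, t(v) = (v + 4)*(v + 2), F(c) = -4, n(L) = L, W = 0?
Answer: -247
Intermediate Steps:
J = -9 (J = -6 - 3 = -9)
t(v) = (2 + v)*(4 + v) (t(v) = (4 + v)*(2 + v) = (2 + v)*(4 + v))
p(A) = 33 (p(A) = -2 + (8 + (-9)**2 + 6*(-9)) = -2 + (8 + 81 - 54) = -2 + 35 = 33)
H(g) = -1 (H(g) = 0*33 - 1*1 = 0 - 1 = -1)
-2*123 + H(F(-4)) = -2*123 - 1 = -246 - 1 = -247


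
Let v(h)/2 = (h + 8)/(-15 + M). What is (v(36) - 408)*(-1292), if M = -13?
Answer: 3718376/7 ≈ 5.3120e+5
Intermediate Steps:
v(h) = -4/7 - h/14 (v(h) = 2*((h + 8)/(-15 - 13)) = 2*((8 + h)/(-28)) = 2*((8 + h)*(-1/28)) = 2*(-2/7 - h/28) = -4/7 - h/14)
(v(36) - 408)*(-1292) = ((-4/7 - 1/14*36) - 408)*(-1292) = ((-4/7 - 18/7) - 408)*(-1292) = (-22/7 - 408)*(-1292) = -2878/7*(-1292) = 3718376/7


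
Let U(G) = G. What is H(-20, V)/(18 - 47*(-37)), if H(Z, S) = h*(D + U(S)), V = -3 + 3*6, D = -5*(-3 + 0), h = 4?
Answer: 120/1757 ≈ 0.068298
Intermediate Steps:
D = 15 (D = -5*(-3) = 15)
V = 15 (V = -3 + 18 = 15)
H(Z, S) = 60 + 4*S (H(Z, S) = 4*(15 + S) = 60 + 4*S)
H(-20, V)/(18 - 47*(-37)) = (60 + 4*15)/(18 - 47*(-37)) = (60 + 60)/(18 + 1739) = 120/1757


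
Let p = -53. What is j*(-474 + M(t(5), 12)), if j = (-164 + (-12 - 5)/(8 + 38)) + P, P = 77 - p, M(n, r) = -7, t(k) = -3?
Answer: 760461/46 ≈ 16532.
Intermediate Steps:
P = 130 (P = 77 - 1*(-53) = 77 + 53 = 130)
j = -1581/46 (j = (-164 + (-12 - 5)/(8 + 38)) + 130 = (-164 - 17/46) + 130 = -7561/46 + 130 = -1581/46 ≈ -34.370)
j*(-474 + M(t(5), 12)) = -1581*(-474 - 7)/46 = -1581/46*(-481) = 760461/46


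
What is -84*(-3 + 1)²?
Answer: -336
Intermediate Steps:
-84*(-3 + 1)² = -84*(-2)² = -84*4 = -336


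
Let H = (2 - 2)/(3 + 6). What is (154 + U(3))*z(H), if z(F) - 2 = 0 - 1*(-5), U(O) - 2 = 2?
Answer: 1106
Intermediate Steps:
U(O) = 4 (U(O) = 2 + 2 = 4)
H = 0 (H = 0/9 = 0*(1/9) = 0)
z(F) = 7 (z(F) = 2 + (0 - 1*(-5)) = 2 + (0 + 5) = 2 + 5 = 7)
(154 + U(3))*z(H) = (154 + 4)*7 = 158*7 = 1106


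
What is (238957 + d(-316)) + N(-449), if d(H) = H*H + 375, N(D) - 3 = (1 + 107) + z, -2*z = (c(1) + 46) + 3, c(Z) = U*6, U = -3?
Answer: 678567/2 ≈ 3.3928e+5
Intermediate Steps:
c(Z) = -18 (c(Z) = -3*6 = -18)
z = -31/2 (z = -((-18 + 46) + 3)/2 = -(28 + 3)/2 = -½*31 = -31/2 ≈ -15.500)
N(D) = 191/2 (N(D) = 3 + ((1 + 107) - 31/2) = 3 + (108 - 31/2) = 3 + 185/2 = 191/2)
d(H) = 375 + H² (d(H) = H² + 375 = 375 + H²)
(238957 + d(-316)) + N(-449) = (238957 + (375 + (-316)²)) + 191/2 = (238957 + (375 + 99856)) + 191/2 = (238957 + 100231) + 191/2 = 339188 + 191/2 = 678567/2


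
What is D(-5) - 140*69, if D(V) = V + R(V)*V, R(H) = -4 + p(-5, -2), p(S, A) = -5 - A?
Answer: -9630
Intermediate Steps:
R(H) = -7 (R(H) = -4 + (-5 - 1*(-2)) = -4 + (-5 + 2) = -4 - 3 = -7)
D(V) = -6*V (D(V) = V - 7*V = -6*V)
D(-5) - 140*69 = -6*(-5) - 140*69 = 30 - 9660 = -9630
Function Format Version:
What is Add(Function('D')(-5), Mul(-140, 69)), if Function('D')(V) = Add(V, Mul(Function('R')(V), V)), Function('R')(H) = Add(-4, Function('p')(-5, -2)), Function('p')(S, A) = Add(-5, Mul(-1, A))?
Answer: -9630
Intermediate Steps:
Function('R')(H) = -7 (Function('R')(H) = Add(-4, Add(-5, Mul(-1, -2))) = Add(-4, Add(-5, 2)) = Add(-4, -3) = -7)
Function('D')(V) = Mul(-6, V) (Function('D')(V) = Add(V, Mul(-7, V)) = Mul(-6, V))
Add(Function('D')(-5), Mul(-140, 69)) = Add(Mul(-6, -5), Mul(-140, 69)) = Add(30, -9660) = -9630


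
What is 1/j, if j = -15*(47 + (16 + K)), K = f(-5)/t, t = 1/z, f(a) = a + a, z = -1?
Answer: -1/1095 ≈ -0.00091324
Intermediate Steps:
f(a) = 2*a
t = -1 (t = 1/(-1) = -1)
K = 10 (K = (2*(-5))/(-1) = -10*(-1) = 10)
j = -1095 (j = -15*(47 + (16 + 10)) = -15*(47 + 26) = -15*73 = -1095)
1/j = 1/(-1095) = -1/1095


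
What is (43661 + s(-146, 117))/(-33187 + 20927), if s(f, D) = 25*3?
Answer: -10934/3065 ≈ -3.5674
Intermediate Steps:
s(f, D) = 75
(43661 + s(-146, 117))/(-33187 + 20927) = (43661 + 75)/(-33187 + 20927) = 43736/(-12260) = 43736*(-1/12260) = -10934/3065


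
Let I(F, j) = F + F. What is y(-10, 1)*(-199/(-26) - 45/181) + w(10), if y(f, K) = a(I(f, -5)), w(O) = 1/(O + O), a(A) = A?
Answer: -6967447/47060 ≈ -148.05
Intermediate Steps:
I(F, j) = 2*F
w(O) = 1/(2*O)
y(f, K) = 2*f
y(-10, 1)*(-199/(-26) - 45/181) + w(10) = (2*(-10))*(-199/(-26) - 45/181) + (½)/10 = -20*(-199*(-1/26) - 45*1/181) + (½)*(⅒) = -20*(199/26 - 45/181) + 1/20 = -20*34849/4706 + 1/20 = -348490/2353 + 1/20 = -6967447/47060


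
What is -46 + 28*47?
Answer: 1270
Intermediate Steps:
-46 + 28*47 = -46 + 1316 = 1270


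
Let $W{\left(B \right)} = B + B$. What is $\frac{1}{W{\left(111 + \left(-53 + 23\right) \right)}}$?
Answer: $\frac{1}{162} \approx 0.0061728$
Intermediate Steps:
$W{\left(B \right)} = 2 B$
$\frac{1}{W{\left(111 + \left(-53 + 23\right) \right)}} = \frac{1}{2 \left(111 + \left(-53 + 23\right)\right)} = \frac{1}{2 \left(111 - 30\right)} = \frac{1}{2 \cdot 81} = \frac{1}{162}$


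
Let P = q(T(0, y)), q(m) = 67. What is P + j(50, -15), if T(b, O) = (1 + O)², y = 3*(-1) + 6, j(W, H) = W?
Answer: 117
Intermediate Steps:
y = 3 (y = -3 + 6 = 3)
P = 67
P + j(50, -15) = 67 + 50 = 117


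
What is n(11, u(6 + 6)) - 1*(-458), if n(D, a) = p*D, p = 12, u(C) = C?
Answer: 590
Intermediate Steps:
n(D, a) = 12*D
n(11, u(6 + 6)) - 1*(-458) = 12*11 - 1*(-458) = 132 + 458 = 590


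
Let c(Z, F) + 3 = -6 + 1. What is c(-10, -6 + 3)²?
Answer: 64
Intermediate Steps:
c(Z, F) = -8 (c(Z, F) = -3 + (-6 + 1) = -3 - 5 = -8)
c(-10, -6 + 3)² = (-8)² = 64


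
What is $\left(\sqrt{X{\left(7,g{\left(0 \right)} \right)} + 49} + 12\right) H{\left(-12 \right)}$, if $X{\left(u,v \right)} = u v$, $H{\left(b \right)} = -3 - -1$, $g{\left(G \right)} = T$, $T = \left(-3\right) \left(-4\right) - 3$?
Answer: $-24 - 8 \sqrt{7} \approx -45.166$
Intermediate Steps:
$T = 9$ ($T = 12 - 3 = 9$)
$g{\left(G \right)} = 9$
$H{\left(b \right)} = -2$ ($H{\left(b \right)} = -3 + 1 = -2$)
$\left(\sqrt{X{\left(7,g{\left(0 \right)} \right)} + 49} + 12\right) H{\left(-12 \right)} = \left(\sqrt{7 \cdot 9 + 49} + 12\right) \left(-2\right) = \left(\sqrt{63 + 49} + 12\right) \left(-2\right) = \left(\sqrt{112} + 12\right) \left(-2\right) = \left(4 \sqrt{7} + 12\right) \left(-2\right) = \left(12 + 4 \sqrt{7}\right) \left(-2\right) = -24 - 8 \sqrt{7}$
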